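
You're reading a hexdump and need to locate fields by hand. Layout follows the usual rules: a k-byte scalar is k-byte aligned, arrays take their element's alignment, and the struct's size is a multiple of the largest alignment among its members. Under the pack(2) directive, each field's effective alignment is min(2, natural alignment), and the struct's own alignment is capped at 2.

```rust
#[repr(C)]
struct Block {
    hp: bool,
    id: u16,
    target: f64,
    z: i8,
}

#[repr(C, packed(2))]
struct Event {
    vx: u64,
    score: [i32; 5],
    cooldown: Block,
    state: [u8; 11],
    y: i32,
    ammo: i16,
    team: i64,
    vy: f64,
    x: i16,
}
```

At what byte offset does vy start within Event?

Block: @0: hp [1B, align 1] → 1; +1 pad (align 2); @2: id [2B, align 2] → 4; +4 pad (align 8); @8: target [8B, align 8] → 16; @16: z [1B, align 1] → 17; +7 tail pad (align 8); size 24, align 8
@0: vx [8B, align 2] → 8
@8: score [20B, align 2] → 28
@28: cooldown [24B, align 2] → 52
@52: state [11B, align 1] → 63
+1 pad (align 2)
@64: y [4B, align 2] → 68
@68: ammo [2B, align 2] → 70
@70: team [8B, align 2] → 78
@78: vy [8B, align 2] → 86

78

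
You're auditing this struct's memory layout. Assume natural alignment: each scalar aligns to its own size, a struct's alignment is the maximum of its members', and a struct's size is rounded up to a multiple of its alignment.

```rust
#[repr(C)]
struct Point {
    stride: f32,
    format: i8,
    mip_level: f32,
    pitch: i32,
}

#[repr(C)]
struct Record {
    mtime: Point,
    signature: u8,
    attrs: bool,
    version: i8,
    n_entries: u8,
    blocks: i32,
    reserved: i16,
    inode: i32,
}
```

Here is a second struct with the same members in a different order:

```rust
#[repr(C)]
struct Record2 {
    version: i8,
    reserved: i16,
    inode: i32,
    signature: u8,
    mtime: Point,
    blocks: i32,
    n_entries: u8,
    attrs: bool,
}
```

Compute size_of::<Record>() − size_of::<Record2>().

Point: stride at 0 (size 4, align 4) → ends 4; format at 4 (size 1, align 1) → ends 5; pad 3 to align 4 for mip_level; mip_level at 8 (size 4, align 4) → ends 12; pitch at 12 (size 4, align 4) → ends 16; total 16 bytes, alignment 4
mtime at 0 (size 16, align 4) → ends 16
signature at 16 (size 1, align 1) → ends 17
attrs at 17 (size 1, align 1) → ends 18
version at 18 (size 1, align 1) → ends 19
n_entries at 19 (size 1, align 1) → ends 20
blocks at 20 (size 4, align 4) → ends 24
reserved at 24 (size 2, align 2) → ends 26
pad 2 to align 4 for inode
inode at 28 (size 4, align 4) → ends 32
total 32 bytes, alignment 4
— Record2 —
version at 0 (size 1, align 1) → ends 1
pad 1 to align 2 for reserved
reserved at 2 (size 2, align 2) → ends 4
inode at 4 (size 4, align 4) → ends 8
signature at 8 (size 1, align 1) → ends 9
pad 3 to align 4 for mtime
mtime at 12 (size 16, align 4) → ends 28
blocks at 28 (size 4, align 4) → ends 32
n_entries at 32 (size 1, align 1) → ends 33
attrs at 33 (size 1, align 1) → ends 34
tail pad 2 to reach multiple of 4
total 36 bytes, alignment 4
32 − 36 = -4

-4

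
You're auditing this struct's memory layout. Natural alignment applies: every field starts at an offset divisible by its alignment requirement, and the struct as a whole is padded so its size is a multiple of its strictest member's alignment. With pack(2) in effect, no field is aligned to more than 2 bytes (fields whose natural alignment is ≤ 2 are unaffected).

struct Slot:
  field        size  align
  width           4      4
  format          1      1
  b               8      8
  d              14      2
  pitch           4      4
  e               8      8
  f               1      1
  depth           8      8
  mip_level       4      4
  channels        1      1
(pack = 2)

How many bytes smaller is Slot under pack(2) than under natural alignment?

16

natural layout:
  0..4  width  (4B, 4-aligned)
  4..5  format  (1B, 1-aligned)
  5..8  -- padding (3B)
  8..16  b  (8B, 8-aligned)
  16..30  d  (14B, 2-aligned)
  30..32  -- padding (2B)
  32..36  pitch  (4B, 4-aligned)
  36..40  -- padding (4B)
  40..48  e  (8B, 8-aligned)
  48..49  f  (1B, 1-aligned)
  49..56  -- padding (7B)
  56..64  depth  (8B, 8-aligned)
  64..68  mip_level  (4B, 4-aligned)
  68..69  channels  (1B, 1-aligned)
  69..72  -- tail padding (3B)
  sizeof = 72, alignof = 8
packed(2) layout:
  0..4  width  (4B, 2-aligned)
  4..5  format  (1B, 1-aligned)
  5..6  -- padding (1B)
  6..14  b  (8B, 2-aligned)
  14..28  d  (14B, 2-aligned)
  28..32  pitch  (4B, 2-aligned)
  32..40  e  (8B, 2-aligned)
  40..41  f  (1B, 1-aligned)
  41..42  -- padding (1B)
  42..50  depth  (8B, 2-aligned)
  50..54  mip_level  (4B, 2-aligned)
  54..55  channels  (1B, 1-aligned)
  55..56  -- tail padding (1B)
  sizeof = 56, alignof = 2
72 − 56 = 16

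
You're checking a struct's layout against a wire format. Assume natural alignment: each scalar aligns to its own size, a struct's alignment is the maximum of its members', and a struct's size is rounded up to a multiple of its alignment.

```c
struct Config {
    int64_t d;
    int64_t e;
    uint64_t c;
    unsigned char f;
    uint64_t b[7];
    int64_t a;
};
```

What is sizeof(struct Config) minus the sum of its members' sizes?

@0: d [8B, align 8] → 8
@8: e [8B, align 8] → 16
@16: c [8B, align 8] → 24
@24: f [1B, align 1] → 25
+7 pad (align 8)
@32: b [56B, align 8] → 88
@88: a [8B, align 8] → 96
size 96, align 8
data bytes 89, size 96 → padding 7

7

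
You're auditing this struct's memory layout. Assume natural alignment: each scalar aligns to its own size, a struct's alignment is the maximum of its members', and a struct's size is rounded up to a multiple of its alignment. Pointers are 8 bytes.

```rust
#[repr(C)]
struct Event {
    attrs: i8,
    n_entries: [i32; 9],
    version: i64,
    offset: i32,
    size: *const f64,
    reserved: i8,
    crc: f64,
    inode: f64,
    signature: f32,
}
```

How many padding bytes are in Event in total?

@0: attrs [1B, align 1] → 1
+3 pad (align 4)
@4: n_entries [36B, align 4] → 40
@40: version [8B, align 8] → 48
@48: offset [4B, align 4] → 52
+4 pad (align 8)
@56: size [8B, align 8] → 64
@64: reserved [1B, align 1] → 65
+7 pad (align 8)
@72: crc [8B, align 8] → 80
@80: inode [8B, align 8] → 88
@88: signature [4B, align 4] → 92
+4 tail pad (align 8)
size 96, align 8
data bytes 78, size 96 → padding 18

18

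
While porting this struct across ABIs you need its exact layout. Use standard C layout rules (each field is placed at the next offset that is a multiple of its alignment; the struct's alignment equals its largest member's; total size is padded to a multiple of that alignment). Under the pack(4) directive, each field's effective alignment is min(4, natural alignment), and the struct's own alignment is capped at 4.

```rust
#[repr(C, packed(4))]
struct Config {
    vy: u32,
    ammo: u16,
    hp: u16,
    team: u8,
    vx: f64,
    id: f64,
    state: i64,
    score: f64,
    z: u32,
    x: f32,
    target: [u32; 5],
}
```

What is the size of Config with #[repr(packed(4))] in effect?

@0: vy [4B, align 4] → 4
@4: ammo [2B, align 2] → 6
@6: hp [2B, align 2] → 8
@8: team [1B, align 1] → 9
+3 pad (align 4)
@12: vx [8B, align 4] → 20
@20: id [8B, align 4] → 28
@28: state [8B, align 4] → 36
@36: score [8B, align 4] → 44
@44: z [4B, align 4] → 48
@48: x [4B, align 4] → 52
@52: target [20B, align 4] → 72
size 72, align 4

72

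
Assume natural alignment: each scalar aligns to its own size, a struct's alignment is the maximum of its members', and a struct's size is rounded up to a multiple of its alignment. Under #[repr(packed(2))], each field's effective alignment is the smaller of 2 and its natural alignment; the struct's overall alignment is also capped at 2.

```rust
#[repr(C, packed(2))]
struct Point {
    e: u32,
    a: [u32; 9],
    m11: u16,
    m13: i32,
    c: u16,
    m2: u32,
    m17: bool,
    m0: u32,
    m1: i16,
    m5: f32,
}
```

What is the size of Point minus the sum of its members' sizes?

e at 0 (size 4, align 2) → ends 4
a at 4 (size 36, align 2) → ends 40
m11 at 40 (size 2, align 2) → ends 42
m13 at 42 (size 4, align 2) → ends 46
c at 46 (size 2, align 2) → ends 48
m2 at 48 (size 4, align 2) → ends 52
m17 at 52 (size 1, align 1) → ends 53
pad 1 to align 2 for m0
m0 at 54 (size 4, align 2) → ends 58
m1 at 58 (size 2, align 2) → ends 60
m5 at 60 (size 4, align 2) → ends 64
total 64 bytes, alignment 2
data bytes 63, size 64 → padding 1

1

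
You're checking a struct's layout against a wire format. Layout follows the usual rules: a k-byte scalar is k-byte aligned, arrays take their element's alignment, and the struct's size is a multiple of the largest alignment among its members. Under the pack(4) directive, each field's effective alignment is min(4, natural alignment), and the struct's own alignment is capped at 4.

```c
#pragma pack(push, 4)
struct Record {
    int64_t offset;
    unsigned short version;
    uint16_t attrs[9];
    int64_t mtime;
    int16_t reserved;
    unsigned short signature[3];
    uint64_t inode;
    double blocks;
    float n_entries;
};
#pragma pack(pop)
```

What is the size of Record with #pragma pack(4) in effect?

64

offset at 0 (size 8, align 4) → ends 8
version at 8 (size 2, align 2) → ends 10
attrs at 10 (size 18, align 2) → ends 28
mtime at 28 (size 8, align 4) → ends 36
reserved at 36 (size 2, align 2) → ends 38
signature at 38 (size 6, align 2) → ends 44
inode at 44 (size 8, align 4) → ends 52
blocks at 52 (size 8, align 4) → ends 60
n_entries at 60 (size 4, align 4) → ends 64
total 64 bytes, alignment 4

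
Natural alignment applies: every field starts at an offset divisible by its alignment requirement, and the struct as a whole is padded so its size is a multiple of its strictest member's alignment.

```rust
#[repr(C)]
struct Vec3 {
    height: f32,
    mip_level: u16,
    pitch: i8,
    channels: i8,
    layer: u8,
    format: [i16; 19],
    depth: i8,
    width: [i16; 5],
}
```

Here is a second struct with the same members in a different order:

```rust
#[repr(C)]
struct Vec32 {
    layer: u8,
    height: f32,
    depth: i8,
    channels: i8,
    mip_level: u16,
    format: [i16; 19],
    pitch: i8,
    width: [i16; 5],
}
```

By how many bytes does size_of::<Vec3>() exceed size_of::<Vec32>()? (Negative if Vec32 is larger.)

height at 0 (size 4, align 4) → ends 4
mip_level at 4 (size 2, align 2) → ends 6
pitch at 6 (size 1, align 1) → ends 7
channels at 7 (size 1, align 1) → ends 8
layer at 8 (size 1, align 1) → ends 9
pad 1 to align 2 for format
format at 10 (size 38, align 2) → ends 48
depth at 48 (size 1, align 1) → ends 49
pad 1 to align 2 for width
width at 50 (size 10, align 2) → ends 60
total 60 bytes, alignment 4
— Vec32 —
layer at 0 (size 1, align 1) → ends 1
pad 3 to align 4 for height
height at 4 (size 4, align 4) → ends 8
depth at 8 (size 1, align 1) → ends 9
channels at 9 (size 1, align 1) → ends 10
mip_level at 10 (size 2, align 2) → ends 12
format at 12 (size 38, align 2) → ends 50
pitch at 50 (size 1, align 1) → ends 51
pad 1 to align 2 for width
width at 52 (size 10, align 2) → ends 62
tail pad 2 to reach multiple of 4
total 64 bytes, alignment 4
60 − 64 = -4

-4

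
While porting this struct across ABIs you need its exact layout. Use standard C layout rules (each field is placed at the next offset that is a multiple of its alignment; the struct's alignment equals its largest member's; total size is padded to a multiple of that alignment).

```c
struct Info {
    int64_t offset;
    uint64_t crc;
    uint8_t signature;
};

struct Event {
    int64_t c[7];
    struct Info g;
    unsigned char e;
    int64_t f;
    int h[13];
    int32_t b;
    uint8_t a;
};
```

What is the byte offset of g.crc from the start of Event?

Info: offset at 0 (size 8, align 8) → ends 8; crc at 8 (size 8, align 8) → ends 16; signature at 16 (size 1, align 1) → ends 17; tail pad 7 to reach multiple of 8; total 24 bytes, alignment 8
c at 0 (size 56, align 8) → ends 56
g at 56 (size 24, align 8) → ends 80
within Info: crc at 8
56 + 8 = 64

64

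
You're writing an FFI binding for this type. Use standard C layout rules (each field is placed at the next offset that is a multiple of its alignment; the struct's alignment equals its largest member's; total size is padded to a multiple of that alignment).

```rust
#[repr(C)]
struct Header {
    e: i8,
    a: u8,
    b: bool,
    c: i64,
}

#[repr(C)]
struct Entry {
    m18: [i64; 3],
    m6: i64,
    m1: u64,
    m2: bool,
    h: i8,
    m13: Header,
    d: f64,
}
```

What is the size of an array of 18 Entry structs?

1296

Header: 0..1  e  (1B, 1-aligned); 1..2  a  (1B, 1-aligned); 2..3  b  (1B, 1-aligned); 3..8  -- padding (5B); 8..16  c  (8B, 8-aligned); sizeof = 16, alignof = 8
0..24  m18  (24B, 8-aligned)
24..32  m6  (8B, 8-aligned)
32..40  m1  (8B, 8-aligned)
40..41  m2  (1B, 1-aligned)
41..42  h  (1B, 1-aligned)
42..48  -- padding (6B)
48..64  m13  (16B, 8-aligned)
64..72  d  (8B, 8-aligned)
sizeof = 72, alignof = 8
array of 18: 18 × 72 = 1296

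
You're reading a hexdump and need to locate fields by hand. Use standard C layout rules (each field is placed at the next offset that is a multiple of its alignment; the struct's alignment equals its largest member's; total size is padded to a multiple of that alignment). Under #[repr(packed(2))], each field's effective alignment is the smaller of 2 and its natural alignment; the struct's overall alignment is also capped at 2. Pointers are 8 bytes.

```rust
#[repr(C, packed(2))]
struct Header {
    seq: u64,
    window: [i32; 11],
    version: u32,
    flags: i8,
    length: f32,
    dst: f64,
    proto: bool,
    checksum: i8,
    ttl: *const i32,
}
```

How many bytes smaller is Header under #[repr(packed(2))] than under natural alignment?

8

natural layout:
  seq at 0 (size 8, align 8) → ends 8
  window at 8 (size 44, align 4) → ends 52
  version at 52 (size 4, align 4) → ends 56
  flags at 56 (size 1, align 1) → ends 57
  pad 3 to align 4 for length
  length at 60 (size 4, align 4) → ends 64
  dst at 64 (size 8, align 8) → ends 72
  proto at 72 (size 1, align 1) → ends 73
  checksum at 73 (size 1, align 1) → ends 74
  pad 6 to align 8 for ttl
  ttl at 80 (size 8, align 8) → ends 88
  total 88 bytes, alignment 8
packed(2) layout:
  seq at 0 (size 8, align 2) → ends 8
  window at 8 (size 44, align 2) → ends 52
  version at 52 (size 4, align 2) → ends 56
  flags at 56 (size 1, align 1) → ends 57
  pad 1 to align 2 for length
  length at 58 (size 4, align 2) → ends 62
  dst at 62 (size 8, align 2) → ends 70
  proto at 70 (size 1, align 1) → ends 71
  checksum at 71 (size 1, align 1) → ends 72
  ttl at 72 (size 8, align 2) → ends 80
  total 80 bytes, alignment 2
88 − 80 = 8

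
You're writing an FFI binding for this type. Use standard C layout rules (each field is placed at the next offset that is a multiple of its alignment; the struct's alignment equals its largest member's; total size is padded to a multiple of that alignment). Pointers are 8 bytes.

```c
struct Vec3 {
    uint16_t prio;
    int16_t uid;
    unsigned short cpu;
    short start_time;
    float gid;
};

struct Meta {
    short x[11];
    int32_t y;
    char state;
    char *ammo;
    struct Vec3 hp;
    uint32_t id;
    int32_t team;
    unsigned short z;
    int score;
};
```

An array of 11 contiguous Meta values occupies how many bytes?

Vec3: prio at 0 (size 2, align 2) → ends 2; uid at 2 (size 2, align 2) → ends 4; cpu at 4 (size 2, align 2) → ends 6; start_time at 6 (size 2, align 2) → ends 8; gid at 8 (size 4, align 4) → ends 12; total 12 bytes, alignment 4
x at 0 (size 22, align 2) → ends 22
pad 2 to align 4 for y
y at 24 (size 4, align 4) → ends 28
state at 28 (size 1, align 1) → ends 29
pad 3 to align 8 for ammo
ammo at 32 (size 8, align 8) → ends 40
hp at 40 (size 12, align 4) → ends 52
id at 52 (size 4, align 4) → ends 56
team at 56 (size 4, align 4) → ends 60
z at 60 (size 2, align 2) → ends 62
pad 2 to align 4 for score
score at 64 (size 4, align 4) → ends 68
tail pad 4 to reach multiple of 8
total 72 bytes, alignment 8
array of 11: 11 × 72 = 792

792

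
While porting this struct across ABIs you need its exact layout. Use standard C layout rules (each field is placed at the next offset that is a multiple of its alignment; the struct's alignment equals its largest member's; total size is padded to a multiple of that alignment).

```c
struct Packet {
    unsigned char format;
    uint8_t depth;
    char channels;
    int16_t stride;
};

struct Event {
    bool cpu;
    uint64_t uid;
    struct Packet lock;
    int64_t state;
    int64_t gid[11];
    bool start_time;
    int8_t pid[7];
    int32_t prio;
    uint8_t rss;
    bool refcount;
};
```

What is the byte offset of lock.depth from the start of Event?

17

Packet: 0..1  format  (1B, 1-aligned); 1..2  depth  (1B, 1-aligned); 2..3  channels  (1B, 1-aligned); 3..4  -- padding (1B); 4..6  stride  (2B, 2-aligned); sizeof = 6, alignof = 2
0..1  cpu  (1B, 1-aligned)
1..8  -- padding (7B)
8..16  uid  (8B, 8-aligned)
16..22  lock  (6B, 2-aligned)
within Packet: depth at 1
16 + 1 = 17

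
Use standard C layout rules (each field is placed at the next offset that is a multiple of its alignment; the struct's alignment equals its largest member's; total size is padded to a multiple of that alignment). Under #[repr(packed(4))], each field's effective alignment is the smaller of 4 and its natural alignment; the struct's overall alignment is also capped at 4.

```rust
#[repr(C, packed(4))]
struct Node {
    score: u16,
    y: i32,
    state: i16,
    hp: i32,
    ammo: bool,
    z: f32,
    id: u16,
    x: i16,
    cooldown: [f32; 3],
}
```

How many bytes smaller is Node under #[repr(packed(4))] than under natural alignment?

natural layout:
  @0: score [2B, align 2] → 2
  +2 pad (align 4)
  @4: y [4B, align 4] → 8
  @8: state [2B, align 2] → 10
  +2 pad (align 4)
  @12: hp [4B, align 4] → 16
  @16: ammo [1B, align 1] → 17
  +3 pad (align 4)
  @20: z [4B, align 4] → 24
  @24: id [2B, align 2] → 26
  @26: x [2B, align 2] → 28
  @28: cooldown [12B, align 4] → 40
  size 40, align 4
packed(4) layout:
  @0: score [2B, align 2] → 2
  +2 pad (align 4)
  @4: y [4B, align 4] → 8
  @8: state [2B, align 2] → 10
  +2 pad (align 4)
  @12: hp [4B, align 4] → 16
  @16: ammo [1B, align 1] → 17
  +3 pad (align 4)
  @20: z [4B, align 4] → 24
  @24: id [2B, align 2] → 26
  @26: x [2B, align 2] → 28
  @28: cooldown [12B, align 4] → 40
  size 40, align 4
40 − 40 = 0

0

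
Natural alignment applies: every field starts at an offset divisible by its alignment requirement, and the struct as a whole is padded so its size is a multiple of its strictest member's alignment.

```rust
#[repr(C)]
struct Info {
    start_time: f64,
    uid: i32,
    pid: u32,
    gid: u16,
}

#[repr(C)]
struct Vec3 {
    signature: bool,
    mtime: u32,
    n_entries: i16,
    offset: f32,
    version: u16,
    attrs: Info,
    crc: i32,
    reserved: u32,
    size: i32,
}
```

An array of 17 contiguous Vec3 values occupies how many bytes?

1088

Info: start_time at 0 (size 8, align 8) → ends 8; uid at 8 (size 4, align 4) → ends 12; pid at 12 (size 4, align 4) → ends 16; gid at 16 (size 2, align 2) → ends 18; tail pad 6 to reach multiple of 8; total 24 bytes, alignment 8
signature at 0 (size 1, align 1) → ends 1
pad 3 to align 4 for mtime
mtime at 4 (size 4, align 4) → ends 8
n_entries at 8 (size 2, align 2) → ends 10
pad 2 to align 4 for offset
offset at 12 (size 4, align 4) → ends 16
version at 16 (size 2, align 2) → ends 18
pad 6 to align 8 for attrs
attrs at 24 (size 24, align 8) → ends 48
crc at 48 (size 4, align 4) → ends 52
reserved at 52 (size 4, align 4) → ends 56
size at 56 (size 4, align 4) → ends 60
tail pad 4 to reach multiple of 8
total 64 bytes, alignment 8
array of 17: 17 × 64 = 1088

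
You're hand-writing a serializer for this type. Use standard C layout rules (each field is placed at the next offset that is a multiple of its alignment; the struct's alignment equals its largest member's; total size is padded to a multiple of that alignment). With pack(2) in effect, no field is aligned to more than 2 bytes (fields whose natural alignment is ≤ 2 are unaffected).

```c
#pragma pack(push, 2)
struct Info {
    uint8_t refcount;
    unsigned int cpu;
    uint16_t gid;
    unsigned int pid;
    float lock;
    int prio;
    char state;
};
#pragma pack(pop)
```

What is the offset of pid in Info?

0..1  refcount  (1B, 1-aligned)
1..2  -- padding (1B)
2..6  cpu  (4B, 2-aligned)
6..8  gid  (2B, 2-aligned)
8..12  pid  (4B, 2-aligned)

8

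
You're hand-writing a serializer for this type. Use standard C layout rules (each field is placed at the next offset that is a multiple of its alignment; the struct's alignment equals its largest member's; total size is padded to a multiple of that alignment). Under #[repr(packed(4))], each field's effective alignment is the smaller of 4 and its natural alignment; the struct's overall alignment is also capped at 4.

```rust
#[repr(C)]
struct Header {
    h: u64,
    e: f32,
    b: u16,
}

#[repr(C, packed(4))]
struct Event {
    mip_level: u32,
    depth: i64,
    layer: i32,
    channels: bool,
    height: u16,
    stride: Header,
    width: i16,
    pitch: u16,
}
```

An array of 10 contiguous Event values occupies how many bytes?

Header: 0..8  h  (8B, 8-aligned); 8..12  e  (4B, 4-aligned); 12..14  b  (2B, 2-aligned); 14..16  -- tail padding (2B); sizeof = 16, alignof = 8
0..4  mip_level  (4B, 4-aligned)
4..12  depth  (8B, 4-aligned)
12..16  layer  (4B, 4-aligned)
16..17  channels  (1B, 1-aligned)
17..18  -- padding (1B)
18..20  height  (2B, 2-aligned)
20..36  stride  (16B, 4-aligned)
36..38  width  (2B, 2-aligned)
38..40  pitch  (2B, 2-aligned)
sizeof = 40, alignof = 4
array of 10: 10 × 40 = 400

400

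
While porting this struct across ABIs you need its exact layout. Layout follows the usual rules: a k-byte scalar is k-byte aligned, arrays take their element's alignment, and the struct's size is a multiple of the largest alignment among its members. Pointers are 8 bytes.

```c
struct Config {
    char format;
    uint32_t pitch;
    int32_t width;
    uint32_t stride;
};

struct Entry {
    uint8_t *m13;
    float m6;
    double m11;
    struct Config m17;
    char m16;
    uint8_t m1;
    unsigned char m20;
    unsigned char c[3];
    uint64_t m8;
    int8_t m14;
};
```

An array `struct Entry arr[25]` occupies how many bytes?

1600

Config: format at 0 (size 1, align 1) → ends 1; pad 3 to align 4 for pitch; pitch at 4 (size 4, align 4) → ends 8; width at 8 (size 4, align 4) → ends 12; stride at 12 (size 4, align 4) → ends 16; total 16 bytes, alignment 4
m13 at 0 (size 8, align 8) → ends 8
m6 at 8 (size 4, align 4) → ends 12
pad 4 to align 8 for m11
m11 at 16 (size 8, align 8) → ends 24
m17 at 24 (size 16, align 4) → ends 40
m16 at 40 (size 1, align 1) → ends 41
m1 at 41 (size 1, align 1) → ends 42
m20 at 42 (size 1, align 1) → ends 43
c at 43 (size 3, align 1) → ends 46
pad 2 to align 8 for m8
m8 at 48 (size 8, align 8) → ends 56
m14 at 56 (size 1, align 1) → ends 57
tail pad 7 to reach multiple of 8
total 64 bytes, alignment 8
array of 25: 25 × 64 = 1600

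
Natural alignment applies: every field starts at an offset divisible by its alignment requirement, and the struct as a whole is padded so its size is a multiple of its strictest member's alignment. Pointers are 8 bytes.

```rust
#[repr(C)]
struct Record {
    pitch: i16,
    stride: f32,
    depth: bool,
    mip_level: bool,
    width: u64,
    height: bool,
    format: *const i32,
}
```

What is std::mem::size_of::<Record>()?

pitch at 0 (size 2, align 2) → ends 2
pad 2 to align 4 for stride
stride at 4 (size 4, align 4) → ends 8
depth at 8 (size 1, align 1) → ends 9
mip_level at 9 (size 1, align 1) → ends 10
pad 6 to align 8 for width
width at 16 (size 8, align 8) → ends 24
height at 24 (size 1, align 1) → ends 25
pad 7 to align 8 for format
format at 32 (size 8, align 8) → ends 40
total 40 bytes, alignment 8

40 bytes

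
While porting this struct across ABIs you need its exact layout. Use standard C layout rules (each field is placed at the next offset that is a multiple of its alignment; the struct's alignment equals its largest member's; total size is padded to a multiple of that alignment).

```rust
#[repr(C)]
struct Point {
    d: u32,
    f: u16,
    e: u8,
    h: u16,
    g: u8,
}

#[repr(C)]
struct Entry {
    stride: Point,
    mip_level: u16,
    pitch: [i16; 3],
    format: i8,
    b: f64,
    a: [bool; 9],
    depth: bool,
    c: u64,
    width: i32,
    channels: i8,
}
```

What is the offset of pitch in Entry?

14

Point: @0: d [4B, align 4] → 4; @4: f [2B, align 2] → 6; @6: e [1B, align 1] → 7; +1 pad (align 2); @8: h [2B, align 2] → 10; @10: g [1B, align 1] → 11; +1 tail pad (align 4); size 12, align 4
@0: stride [12B, align 4] → 12
@12: mip_level [2B, align 2] → 14
@14: pitch [6B, align 2] → 20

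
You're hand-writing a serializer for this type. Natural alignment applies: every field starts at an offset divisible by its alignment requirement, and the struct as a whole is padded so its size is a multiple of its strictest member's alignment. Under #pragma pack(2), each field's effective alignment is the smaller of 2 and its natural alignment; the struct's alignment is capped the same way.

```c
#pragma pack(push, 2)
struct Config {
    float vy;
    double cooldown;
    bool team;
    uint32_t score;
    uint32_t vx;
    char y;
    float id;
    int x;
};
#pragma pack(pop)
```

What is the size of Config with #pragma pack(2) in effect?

@0: vy [4B, align 2] → 4
@4: cooldown [8B, align 2] → 12
@12: team [1B, align 1] → 13
+1 pad (align 2)
@14: score [4B, align 2] → 18
@18: vx [4B, align 2] → 22
@22: y [1B, align 1] → 23
+1 pad (align 2)
@24: id [4B, align 2] → 28
@28: x [4B, align 2] → 32
size 32, align 2

32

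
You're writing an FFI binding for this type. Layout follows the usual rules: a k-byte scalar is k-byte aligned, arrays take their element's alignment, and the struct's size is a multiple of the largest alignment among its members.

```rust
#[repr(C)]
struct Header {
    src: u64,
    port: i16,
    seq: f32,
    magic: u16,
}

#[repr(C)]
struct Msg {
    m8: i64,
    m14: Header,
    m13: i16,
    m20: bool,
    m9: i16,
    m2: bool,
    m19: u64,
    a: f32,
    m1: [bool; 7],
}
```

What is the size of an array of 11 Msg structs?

704

Header: @0: src [8B, align 8] → 8; @8: port [2B, align 2] → 10; +2 pad (align 4); @12: seq [4B, align 4] → 16; @16: magic [2B, align 2] → 18; +6 tail pad (align 8); size 24, align 8
@0: m8 [8B, align 8] → 8
@8: m14 [24B, align 8] → 32
@32: m13 [2B, align 2] → 34
@34: m20 [1B, align 1] → 35
+1 pad (align 2)
@36: m9 [2B, align 2] → 38
@38: m2 [1B, align 1] → 39
+1 pad (align 8)
@40: m19 [8B, align 8] → 48
@48: a [4B, align 4] → 52
@52: m1 [7B, align 1] → 59
+5 tail pad (align 8)
size 64, align 8
array of 11: 11 × 64 = 704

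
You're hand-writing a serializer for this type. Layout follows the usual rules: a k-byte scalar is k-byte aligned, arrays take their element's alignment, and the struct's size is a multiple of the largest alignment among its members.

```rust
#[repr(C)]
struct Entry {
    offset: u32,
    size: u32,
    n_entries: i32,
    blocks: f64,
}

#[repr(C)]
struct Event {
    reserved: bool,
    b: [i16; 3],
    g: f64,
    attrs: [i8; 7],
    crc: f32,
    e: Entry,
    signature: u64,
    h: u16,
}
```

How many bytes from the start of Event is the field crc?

24

Entry: 0..4  offset  (4B, 4-aligned); 4..8  size  (4B, 4-aligned); 8..12  n_entries  (4B, 4-aligned); 12..16  -- padding (4B); 16..24  blocks  (8B, 8-aligned); sizeof = 24, alignof = 8
0..1  reserved  (1B, 1-aligned)
1..2  -- padding (1B)
2..8  b  (6B, 2-aligned)
8..16  g  (8B, 8-aligned)
16..23  attrs  (7B, 1-aligned)
23..24  -- padding (1B)
24..28  crc  (4B, 4-aligned)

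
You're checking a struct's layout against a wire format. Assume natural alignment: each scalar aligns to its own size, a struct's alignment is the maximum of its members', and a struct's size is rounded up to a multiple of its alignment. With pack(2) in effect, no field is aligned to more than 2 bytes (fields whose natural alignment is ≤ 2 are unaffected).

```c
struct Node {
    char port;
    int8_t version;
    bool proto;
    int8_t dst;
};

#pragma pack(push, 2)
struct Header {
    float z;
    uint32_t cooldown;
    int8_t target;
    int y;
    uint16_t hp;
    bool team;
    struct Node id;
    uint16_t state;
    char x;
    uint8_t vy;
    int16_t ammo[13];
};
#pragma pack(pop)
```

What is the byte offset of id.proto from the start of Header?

Node: @0: port [1B, align 1] → 1; @1: version [1B, align 1] → 2; @2: proto [1B, align 1] → 3; @3: dst [1B, align 1] → 4; size 4, align 1
@0: z [4B, align 2] → 4
@4: cooldown [4B, align 2] → 8
@8: target [1B, align 1] → 9
+1 pad (align 2)
@10: y [4B, align 2] → 14
@14: hp [2B, align 2] → 16
@16: team [1B, align 1] → 17
@17: id [4B, align 1] → 21
within Node: proto at 2
17 + 2 = 19

19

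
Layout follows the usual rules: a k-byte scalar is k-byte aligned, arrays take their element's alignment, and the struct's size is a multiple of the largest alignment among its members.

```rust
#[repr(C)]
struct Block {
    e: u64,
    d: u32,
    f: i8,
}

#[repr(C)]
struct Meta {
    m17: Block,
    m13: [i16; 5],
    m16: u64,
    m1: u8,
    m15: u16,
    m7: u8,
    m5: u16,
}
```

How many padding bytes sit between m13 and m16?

Block: e at 0 (size 8, align 8) → ends 8; d at 8 (size 4, align 4) → ends 12; f at 12 (size 1, align 1) → ends 13; tail pad 3 to reach multiple of 8; total 16 bytes, alignment 8
m17 at 0 (size 16, align 8) → ends 16
m13 at 16 (size 10, align 2) → ends 26
pad 6 to align 8 for m16
m16 at 32 (size 8, align 8) → ends 40

6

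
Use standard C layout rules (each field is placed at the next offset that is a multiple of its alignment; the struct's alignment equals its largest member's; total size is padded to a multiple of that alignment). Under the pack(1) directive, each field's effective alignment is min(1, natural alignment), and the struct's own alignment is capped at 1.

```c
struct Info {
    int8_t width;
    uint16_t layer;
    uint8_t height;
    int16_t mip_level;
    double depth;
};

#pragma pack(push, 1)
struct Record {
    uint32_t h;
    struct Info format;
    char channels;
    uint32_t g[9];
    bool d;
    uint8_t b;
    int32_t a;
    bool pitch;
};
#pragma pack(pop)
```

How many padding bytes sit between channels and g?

Info: @0: width [1B, align 1] → 1; +1 pad (align 2); @2: layer [2B, align 2] → 4; @4: height [1B, align 1] → 5; +1 pad (align 2); @6: mip_level [2B, align 2] → 8; @8: depth [8B, align 8] → 16; size 16, align 8
@0: h [4B, align 1] → 4
@4: format [16B, align 1] → 20
@20: channels [1B, align 1] → 21
@21: g [36B, align 1] → 57

0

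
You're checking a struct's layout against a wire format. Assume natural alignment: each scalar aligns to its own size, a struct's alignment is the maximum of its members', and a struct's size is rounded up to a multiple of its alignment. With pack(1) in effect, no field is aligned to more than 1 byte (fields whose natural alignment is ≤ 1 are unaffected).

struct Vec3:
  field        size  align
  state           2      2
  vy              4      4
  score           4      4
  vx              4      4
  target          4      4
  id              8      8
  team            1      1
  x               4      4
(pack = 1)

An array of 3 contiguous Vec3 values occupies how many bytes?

93

state at 0 (size 2, align 1) → ends 2
vy at 2 (size 4, align 1) → ends 6
score at 6 (size 4, align 1) → ends 10
vx at 10 (size 4, align 1) → ends 14
target at 14 (size 4, align 1) → ends 18
id at 18 (size 8, align 1) → ends 26
team at 26 (size 1, align 1) → ends 27
x at 27 (size 4, align 1) → ends 31
total 31 bytes, alignment 1
array of 3: 3 × 31 = 93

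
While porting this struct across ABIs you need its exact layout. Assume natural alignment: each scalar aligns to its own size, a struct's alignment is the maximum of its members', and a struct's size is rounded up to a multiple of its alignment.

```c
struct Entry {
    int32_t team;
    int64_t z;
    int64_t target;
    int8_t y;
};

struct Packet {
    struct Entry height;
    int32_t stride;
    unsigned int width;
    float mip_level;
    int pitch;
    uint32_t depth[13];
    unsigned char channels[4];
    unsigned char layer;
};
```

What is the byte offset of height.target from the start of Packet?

16

Entry: @0: team [4B, align 4] → 4; +4 pad (align 8); @8: z [8B, align 8] → 16; @16: target [8B, align 8] → 24; @24: y [1B, align 1] → 25; +7 tail pad (align 8); size 32, align 8
@0: height [32B, align 8] → 32
within Entry: target at 16
0 + 16 = 16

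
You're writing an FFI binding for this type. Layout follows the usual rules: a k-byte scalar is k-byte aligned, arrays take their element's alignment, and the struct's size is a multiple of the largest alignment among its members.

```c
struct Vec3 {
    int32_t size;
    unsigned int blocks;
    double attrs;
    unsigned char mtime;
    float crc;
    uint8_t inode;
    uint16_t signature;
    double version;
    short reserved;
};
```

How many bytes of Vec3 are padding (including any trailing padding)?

14

size at 0 (size 4, align 4) → ends 4
blocks at 4 (size 4, align 4) → ends 8
attrs at 8 (size 8, align 8) → ends 16
mtime at 16 (size 1, align 1) → ends 17
pad 3 to align 4 for crc
crc at 20 (size 4, align 4) → ends 24
inode at 24 (size 1, align 1) → ends 25
pad 1 to align 2 for signature
signature at 26 (size 2, align 2) → ends 28
pad 4 to align 8 for version
version at 32 (size 8, align 8) → ends 40
reserved at 40 (size 2, align 2) → ends 42
tail pad 6 to reach multiple of 8
total 48 bytes, alignment 8
data bytes 34, size 48 → padding 14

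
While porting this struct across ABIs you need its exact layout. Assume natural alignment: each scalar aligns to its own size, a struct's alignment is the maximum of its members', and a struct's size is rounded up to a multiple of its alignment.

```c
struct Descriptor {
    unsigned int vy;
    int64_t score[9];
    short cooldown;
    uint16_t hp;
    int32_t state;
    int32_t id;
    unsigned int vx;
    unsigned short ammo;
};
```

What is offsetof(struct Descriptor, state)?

0..4  vy  (4B, 4-aligned)
4..8  -- padding (4B)
8..80  score  (72B, 8-aligned)
80..82  cooldown  (2B, 2-aligned)
82..84  hp  (2B, 2-aligned)
84..88  state  (4B, 4-aligned)

84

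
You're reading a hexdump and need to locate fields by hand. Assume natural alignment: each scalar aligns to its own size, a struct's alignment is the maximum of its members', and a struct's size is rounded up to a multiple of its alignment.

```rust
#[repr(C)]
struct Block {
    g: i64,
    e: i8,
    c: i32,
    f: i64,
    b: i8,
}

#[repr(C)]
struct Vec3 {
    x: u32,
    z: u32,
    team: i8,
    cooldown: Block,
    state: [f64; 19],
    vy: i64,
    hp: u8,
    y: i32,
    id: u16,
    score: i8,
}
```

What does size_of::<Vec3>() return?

224

Block: @0: g [8B, align 8] → 8; @8: e [1B, align 1] → 9; +3 pad (align 4); @12: c [4B, align 4] → 16; @16: f [8B, align 8] → 24; @24: b [1B, align 1] → 25; +7 tail pad (align 8); size 32, align 8
@0: x [4B, align 4] → 4
@4: z [4B, align 4] → 8
@8: team [1B, align 1] → 9
+7 pad (align 8)
@16: cooldown [32B, align 8] → 48
@48: state [152B, align 8] → 200
@200: vy [8B, align 8] → 208
@208: hp [1B, align 1] → 209
+3 pad (align 4)
@212: y [4B, align 4] → 216
@216: id [2B, align 2] → 218
@218: score [1B, align 1] → 219
+5 tail pad (align 8)
size 224, align 8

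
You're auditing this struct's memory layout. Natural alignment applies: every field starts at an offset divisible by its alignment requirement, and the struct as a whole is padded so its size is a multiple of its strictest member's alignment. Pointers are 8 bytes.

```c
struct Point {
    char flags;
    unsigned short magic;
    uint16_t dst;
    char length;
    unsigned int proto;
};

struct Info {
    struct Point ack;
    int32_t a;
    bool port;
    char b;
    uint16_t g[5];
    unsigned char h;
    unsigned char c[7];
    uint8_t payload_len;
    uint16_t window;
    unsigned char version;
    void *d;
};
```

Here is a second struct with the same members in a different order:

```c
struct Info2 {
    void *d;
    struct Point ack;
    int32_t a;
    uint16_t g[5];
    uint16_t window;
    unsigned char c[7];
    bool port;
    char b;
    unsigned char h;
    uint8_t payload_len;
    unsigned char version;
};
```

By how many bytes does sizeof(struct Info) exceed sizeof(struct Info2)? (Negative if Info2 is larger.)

Point: @0: flags [1B, align 1] → 1; +1 pad (align 2); @2: magic [2B, align 2] → 4; @4: dst [2B, align 2] → 6; @6: length [1B, align 1] → 7; +1 pad (align 4); @8: proto [4B, align 4] → 12; size 12, align 4
@0: ack [12B, align 4] → 12
@12: a [4B, align 4] → 16
@16: port [1B, align 1] → 17
@17: b [1B, align 1] → 18
@18: g [10B, align 2] → 28
@28: h [1B, align 1] → 29
@29: c [7B, align 1] → 36
@36: payload_len [1B, align 1] → 37
+1 pad (align 2)
@38: window [2B, align 2] → 40
@40: version [1B, align 1] → 41
+7 pad (align 8)
@48: d [8B, align 8] → 56
size 56, align 8
— Info2 —
@0: d [8B, align 8] → 8
@8: ack [12B, align 4] → 20
@20: a [4B, align 4] → 24
@24: g [10B, align 2] → 34
@34: window [2B, align 2] → 36
@36: c [7B, align 1] → 43
@43: port [1B, align 1] → 44
@44: b [1B, align 1] → 45
@45: h [1B, align 1] → 46
@46: payload_len [1B, align 1] → 47
@47: version [1B, align 1] → 48
size 48, align 8
56 − 48 = 8

8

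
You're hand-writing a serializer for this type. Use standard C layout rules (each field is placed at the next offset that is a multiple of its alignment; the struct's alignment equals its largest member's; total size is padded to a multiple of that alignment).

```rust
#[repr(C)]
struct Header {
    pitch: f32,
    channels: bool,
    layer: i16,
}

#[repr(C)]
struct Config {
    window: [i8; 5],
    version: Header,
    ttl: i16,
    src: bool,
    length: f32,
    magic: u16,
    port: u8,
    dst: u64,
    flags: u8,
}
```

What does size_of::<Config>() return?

Header: pitch at 0 (size 4, align 4) → ends 4; channels at 4 (size 1, align 1) → ends 5; pad 1 to align 2 for layer; layer at 6 (size 2, align 2) → ends 8; total 8 bytes, alignment 4
window at 0 (size 5, align 1) → ends 5
pad 3 to align 4 for version
version at 8 (size 8, align 4) → ends 16
ttl at 16 (size 2, align 2) → ends 18
src at 18 (size 1, align 1) → ends 19
pad 1 to align 4 for length
length at 20 (size 4, align 4) → ends 24
magic at 24 (size 2, align 2) → ends 26
port at 26 (size 1, align 1) → ends 27
pad 5 to align 8 for dst
dst at 32 (size 8, align 8) → ends 40
flags at 40 (size 1, align 1) → ends 41
tail pad 7 to reach multiple of 8
total 48 bytes, alignment 8

48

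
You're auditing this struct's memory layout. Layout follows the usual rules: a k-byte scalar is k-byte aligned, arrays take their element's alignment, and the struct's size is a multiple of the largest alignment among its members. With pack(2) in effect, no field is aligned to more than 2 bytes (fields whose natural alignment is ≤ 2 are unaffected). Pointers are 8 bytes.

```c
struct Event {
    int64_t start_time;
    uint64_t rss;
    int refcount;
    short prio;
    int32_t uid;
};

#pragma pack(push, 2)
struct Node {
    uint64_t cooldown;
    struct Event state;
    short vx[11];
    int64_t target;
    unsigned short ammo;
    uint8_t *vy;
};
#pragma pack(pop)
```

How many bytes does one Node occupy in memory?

80

Event: @0: start_time [8B, align 8] → 8; @8: rss [8B, align 8] → 16; @16: refcount [4B, align 4] → 20; @20: prio [2B, align 2] → 22; +2 pad (align 4); @24: uid [4B, align 4] → 28; +4 tail pad (align 8); size 32, align 8
@0: cooldown [8B, align 2] → 8
@8: state [32B, align 2] → 40
@40: vx [22B, align 2] → 62
@62: target [8B, align 2] → 70
@70: ammo [2B, align 2] → 72
@72: vy [8B, align 2] → 80
size 80, align 2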